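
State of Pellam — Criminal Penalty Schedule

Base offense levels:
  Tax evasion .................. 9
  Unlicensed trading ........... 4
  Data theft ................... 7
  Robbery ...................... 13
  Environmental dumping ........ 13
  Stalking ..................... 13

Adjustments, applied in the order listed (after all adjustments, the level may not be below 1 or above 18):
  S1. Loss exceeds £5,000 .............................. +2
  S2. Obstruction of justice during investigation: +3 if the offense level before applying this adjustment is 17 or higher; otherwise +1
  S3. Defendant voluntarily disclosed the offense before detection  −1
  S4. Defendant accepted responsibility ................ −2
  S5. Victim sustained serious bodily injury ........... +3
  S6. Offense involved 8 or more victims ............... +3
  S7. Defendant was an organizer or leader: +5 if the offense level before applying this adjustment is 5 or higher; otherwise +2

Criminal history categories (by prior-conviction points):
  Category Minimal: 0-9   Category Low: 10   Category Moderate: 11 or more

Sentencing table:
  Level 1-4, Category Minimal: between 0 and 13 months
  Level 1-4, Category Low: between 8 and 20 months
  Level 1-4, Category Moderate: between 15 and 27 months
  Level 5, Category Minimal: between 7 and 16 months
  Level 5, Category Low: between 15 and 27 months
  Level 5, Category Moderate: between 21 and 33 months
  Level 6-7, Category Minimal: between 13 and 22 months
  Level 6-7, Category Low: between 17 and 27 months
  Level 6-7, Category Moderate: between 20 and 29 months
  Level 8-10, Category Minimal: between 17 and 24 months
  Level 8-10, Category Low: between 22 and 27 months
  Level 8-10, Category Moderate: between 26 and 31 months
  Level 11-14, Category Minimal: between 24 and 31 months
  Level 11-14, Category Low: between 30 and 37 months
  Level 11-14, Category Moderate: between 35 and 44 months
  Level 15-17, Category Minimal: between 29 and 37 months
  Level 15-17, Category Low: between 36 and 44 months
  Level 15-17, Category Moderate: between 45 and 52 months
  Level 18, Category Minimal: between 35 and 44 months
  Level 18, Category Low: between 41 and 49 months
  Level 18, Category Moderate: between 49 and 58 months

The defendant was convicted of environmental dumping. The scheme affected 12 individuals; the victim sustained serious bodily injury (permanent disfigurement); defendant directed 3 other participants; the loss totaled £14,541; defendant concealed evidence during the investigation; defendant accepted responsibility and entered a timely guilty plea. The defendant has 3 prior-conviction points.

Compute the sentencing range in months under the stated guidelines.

35-44 months

Base offense level for environmental dumping: 13.
S1 applies: 13 + 2 = 15.
S2 applies (level before this adjustment is 15 < 17, so +1): 15 + 1 = 16.
S4 applies: 16 − 2 = 14.
S5 applies: 14 + 3 = 17.
S6 applies: 17 + 3 = 20.
S7 applies (level before this adjustment is 20 ≥ 5, so +5): 20 + 5 = 25.
Level 25 exceeds the maximum of 18; capped at 18.
Final offense level: 18.
Criminal history: 3 prior points → Category Minimal (0-9).
Level 18 falls in the 18 band.
Grid: Level 18 × Category Minimal = 35-44 months.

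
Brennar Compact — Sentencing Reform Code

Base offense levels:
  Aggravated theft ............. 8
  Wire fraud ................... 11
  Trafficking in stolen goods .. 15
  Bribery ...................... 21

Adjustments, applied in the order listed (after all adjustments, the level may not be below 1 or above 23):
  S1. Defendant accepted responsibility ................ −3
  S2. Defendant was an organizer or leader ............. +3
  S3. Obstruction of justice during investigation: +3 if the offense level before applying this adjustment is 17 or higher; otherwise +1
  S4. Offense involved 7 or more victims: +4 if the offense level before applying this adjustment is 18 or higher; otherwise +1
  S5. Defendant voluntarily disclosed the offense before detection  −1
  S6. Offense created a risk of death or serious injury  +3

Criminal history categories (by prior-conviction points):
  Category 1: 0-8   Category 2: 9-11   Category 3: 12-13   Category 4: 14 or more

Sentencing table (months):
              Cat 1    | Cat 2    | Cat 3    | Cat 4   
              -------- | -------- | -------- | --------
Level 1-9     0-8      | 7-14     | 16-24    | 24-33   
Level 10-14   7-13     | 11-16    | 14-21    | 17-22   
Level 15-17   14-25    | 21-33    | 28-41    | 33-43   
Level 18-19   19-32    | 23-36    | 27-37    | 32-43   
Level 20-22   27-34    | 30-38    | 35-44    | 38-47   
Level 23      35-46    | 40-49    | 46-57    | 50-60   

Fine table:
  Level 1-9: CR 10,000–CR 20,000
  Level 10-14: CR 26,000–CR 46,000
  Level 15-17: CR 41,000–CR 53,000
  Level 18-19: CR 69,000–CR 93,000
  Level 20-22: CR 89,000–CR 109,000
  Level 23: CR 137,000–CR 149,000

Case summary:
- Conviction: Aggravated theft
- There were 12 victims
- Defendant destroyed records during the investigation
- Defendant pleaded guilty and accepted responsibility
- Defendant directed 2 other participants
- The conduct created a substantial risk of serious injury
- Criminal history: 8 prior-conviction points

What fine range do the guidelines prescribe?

Base offense level for aggravated theft: 8.
S1 applies: 8 − 3 = 5.
S2 applies: 5 + 3 = 8.
S3 applies (level before this adjustment is 8 < 17, so +1): 8 + 1 = 9.
S4 applies (level before this adjustment is 9 < 18, so +1): 9 + 1 = 10.
S6 applies: 10 + 3 = 13.
Final offense level: 13.
Level 13 falls in the 10-14 band.
Fine table: Level 10-14 → CR 26,000–CR 46,000.

CR 26,000–CR 46,000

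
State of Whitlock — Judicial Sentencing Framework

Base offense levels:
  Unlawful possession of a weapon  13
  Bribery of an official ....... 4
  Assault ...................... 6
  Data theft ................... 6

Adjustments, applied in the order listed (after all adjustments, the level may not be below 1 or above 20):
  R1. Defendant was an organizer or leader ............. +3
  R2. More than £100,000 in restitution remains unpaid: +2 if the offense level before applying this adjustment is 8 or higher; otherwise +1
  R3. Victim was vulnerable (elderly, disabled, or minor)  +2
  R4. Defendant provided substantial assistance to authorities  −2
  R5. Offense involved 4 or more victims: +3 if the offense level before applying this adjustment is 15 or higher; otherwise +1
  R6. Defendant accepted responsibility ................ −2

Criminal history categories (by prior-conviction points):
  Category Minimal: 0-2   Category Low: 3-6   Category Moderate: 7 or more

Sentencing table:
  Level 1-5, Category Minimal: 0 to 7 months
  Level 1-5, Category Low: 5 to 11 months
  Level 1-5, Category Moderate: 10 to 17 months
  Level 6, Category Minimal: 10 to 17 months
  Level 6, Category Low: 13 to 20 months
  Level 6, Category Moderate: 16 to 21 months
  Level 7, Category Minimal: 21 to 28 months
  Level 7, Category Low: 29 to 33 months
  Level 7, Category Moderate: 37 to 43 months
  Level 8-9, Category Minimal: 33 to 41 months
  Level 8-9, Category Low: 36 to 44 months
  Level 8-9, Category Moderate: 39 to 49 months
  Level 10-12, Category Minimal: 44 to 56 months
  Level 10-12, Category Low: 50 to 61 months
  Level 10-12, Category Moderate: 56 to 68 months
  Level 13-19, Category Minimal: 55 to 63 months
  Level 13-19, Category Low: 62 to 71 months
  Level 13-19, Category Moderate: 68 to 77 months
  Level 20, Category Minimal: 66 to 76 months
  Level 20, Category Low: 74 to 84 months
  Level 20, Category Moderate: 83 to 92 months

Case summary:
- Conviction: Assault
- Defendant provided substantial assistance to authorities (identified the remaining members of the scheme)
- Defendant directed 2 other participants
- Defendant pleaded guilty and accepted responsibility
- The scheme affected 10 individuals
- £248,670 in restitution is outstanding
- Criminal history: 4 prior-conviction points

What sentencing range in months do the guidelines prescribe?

Base offense level for assault: 6.
R1 applies: 6 + 3 = 9.
R2 applies (level before this adjustment is 9 ≥ 8, so +2): 9 + 2 = 11.
R3 does not apply.
R4 applies: 11 − 2 = 9.
R5 applies (level before this adjustment is 9 < 15, so +1): 9 + 1 = 10.
R6 applies: 10 − 2 = 8.
Final offense level: 8.
Criminal history: 4 prior points → Category Low (3-6).
Level 8 falls in the 8-9 band.
Grid: Level 8-9 × Category Low = 36-44 months.

36-44 months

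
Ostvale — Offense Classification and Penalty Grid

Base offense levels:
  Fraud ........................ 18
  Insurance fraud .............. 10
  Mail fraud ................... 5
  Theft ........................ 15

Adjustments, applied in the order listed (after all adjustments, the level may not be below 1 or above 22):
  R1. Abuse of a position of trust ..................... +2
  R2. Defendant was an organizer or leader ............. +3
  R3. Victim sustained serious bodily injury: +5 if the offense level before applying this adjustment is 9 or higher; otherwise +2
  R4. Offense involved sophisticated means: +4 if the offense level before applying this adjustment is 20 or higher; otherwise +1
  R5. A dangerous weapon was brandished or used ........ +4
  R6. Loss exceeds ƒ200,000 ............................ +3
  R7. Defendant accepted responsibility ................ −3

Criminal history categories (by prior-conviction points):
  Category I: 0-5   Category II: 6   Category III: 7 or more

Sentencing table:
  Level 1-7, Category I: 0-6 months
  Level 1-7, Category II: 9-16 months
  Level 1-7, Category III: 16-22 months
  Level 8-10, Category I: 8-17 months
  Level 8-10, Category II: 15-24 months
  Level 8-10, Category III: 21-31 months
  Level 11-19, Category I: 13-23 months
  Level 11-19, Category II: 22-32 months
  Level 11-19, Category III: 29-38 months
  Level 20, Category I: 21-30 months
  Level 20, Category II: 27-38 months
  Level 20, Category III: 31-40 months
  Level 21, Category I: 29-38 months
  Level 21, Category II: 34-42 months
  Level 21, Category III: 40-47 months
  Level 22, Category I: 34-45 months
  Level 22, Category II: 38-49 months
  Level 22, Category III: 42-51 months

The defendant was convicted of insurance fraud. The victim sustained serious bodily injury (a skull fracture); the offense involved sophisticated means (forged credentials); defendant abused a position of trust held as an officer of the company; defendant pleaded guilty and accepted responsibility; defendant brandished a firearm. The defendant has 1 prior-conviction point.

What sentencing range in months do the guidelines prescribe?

13-23 months

Base offense level for insurance fraud: 10.
R1 applies: 10 + 2 = 12.
R2 does not apply.
R3 applies (level before this adjustment is 12 ≥ 9, so +5): 12 + 5 = 17.
R4 applies (level before this adjustment is 17 < 20, so +1): 17 + 1 = 18.
R5 applies: 18 + 4 = 22.
R7 applies: 22 − 3 = 19.
Final offense level: 19.
Criminal history: 1 prior point → Category I (0-5).
Level 19 falls in the 11-19 band.
Grid: Level 11-19 × Category I = 13-23 months.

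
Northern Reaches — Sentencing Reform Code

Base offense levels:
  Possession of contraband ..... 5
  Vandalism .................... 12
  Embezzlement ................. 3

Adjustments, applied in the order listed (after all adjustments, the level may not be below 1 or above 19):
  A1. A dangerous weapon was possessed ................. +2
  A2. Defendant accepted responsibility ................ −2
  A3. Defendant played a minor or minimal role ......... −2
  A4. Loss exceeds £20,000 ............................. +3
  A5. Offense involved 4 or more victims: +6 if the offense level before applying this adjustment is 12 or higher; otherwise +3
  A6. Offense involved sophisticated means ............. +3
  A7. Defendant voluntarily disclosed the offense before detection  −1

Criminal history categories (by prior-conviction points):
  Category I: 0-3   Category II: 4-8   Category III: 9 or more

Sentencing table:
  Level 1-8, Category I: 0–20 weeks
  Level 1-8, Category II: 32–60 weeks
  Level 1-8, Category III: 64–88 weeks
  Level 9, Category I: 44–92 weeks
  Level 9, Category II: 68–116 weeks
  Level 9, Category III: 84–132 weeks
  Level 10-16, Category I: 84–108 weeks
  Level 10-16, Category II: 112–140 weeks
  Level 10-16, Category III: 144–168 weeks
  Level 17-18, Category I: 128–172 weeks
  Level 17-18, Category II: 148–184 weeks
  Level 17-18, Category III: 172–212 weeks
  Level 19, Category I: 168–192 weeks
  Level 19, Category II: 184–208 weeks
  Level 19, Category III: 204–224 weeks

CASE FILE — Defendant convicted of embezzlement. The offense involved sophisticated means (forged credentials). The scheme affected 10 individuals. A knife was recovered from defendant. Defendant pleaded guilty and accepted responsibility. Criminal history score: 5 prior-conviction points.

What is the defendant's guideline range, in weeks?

68-116 weeks

Base offense level for embezzlement: 3.
A1 applies: 3 + 2 = 5.
A2 applies: 5 − 2 = 3.
A4 does not apply.
A5 applies (level before this adjustment is 3 < 12, so +3): 3 + 3 = 6.
A6 applies: 6 + 3 = 9.
A7 does not apply.
Final offense level: 9.
Criminal history: 5 prior points → Category II (4-8).
Level 9 falls in the 9 band.
Grid: Level 9 × Category II = 68-116 weeks.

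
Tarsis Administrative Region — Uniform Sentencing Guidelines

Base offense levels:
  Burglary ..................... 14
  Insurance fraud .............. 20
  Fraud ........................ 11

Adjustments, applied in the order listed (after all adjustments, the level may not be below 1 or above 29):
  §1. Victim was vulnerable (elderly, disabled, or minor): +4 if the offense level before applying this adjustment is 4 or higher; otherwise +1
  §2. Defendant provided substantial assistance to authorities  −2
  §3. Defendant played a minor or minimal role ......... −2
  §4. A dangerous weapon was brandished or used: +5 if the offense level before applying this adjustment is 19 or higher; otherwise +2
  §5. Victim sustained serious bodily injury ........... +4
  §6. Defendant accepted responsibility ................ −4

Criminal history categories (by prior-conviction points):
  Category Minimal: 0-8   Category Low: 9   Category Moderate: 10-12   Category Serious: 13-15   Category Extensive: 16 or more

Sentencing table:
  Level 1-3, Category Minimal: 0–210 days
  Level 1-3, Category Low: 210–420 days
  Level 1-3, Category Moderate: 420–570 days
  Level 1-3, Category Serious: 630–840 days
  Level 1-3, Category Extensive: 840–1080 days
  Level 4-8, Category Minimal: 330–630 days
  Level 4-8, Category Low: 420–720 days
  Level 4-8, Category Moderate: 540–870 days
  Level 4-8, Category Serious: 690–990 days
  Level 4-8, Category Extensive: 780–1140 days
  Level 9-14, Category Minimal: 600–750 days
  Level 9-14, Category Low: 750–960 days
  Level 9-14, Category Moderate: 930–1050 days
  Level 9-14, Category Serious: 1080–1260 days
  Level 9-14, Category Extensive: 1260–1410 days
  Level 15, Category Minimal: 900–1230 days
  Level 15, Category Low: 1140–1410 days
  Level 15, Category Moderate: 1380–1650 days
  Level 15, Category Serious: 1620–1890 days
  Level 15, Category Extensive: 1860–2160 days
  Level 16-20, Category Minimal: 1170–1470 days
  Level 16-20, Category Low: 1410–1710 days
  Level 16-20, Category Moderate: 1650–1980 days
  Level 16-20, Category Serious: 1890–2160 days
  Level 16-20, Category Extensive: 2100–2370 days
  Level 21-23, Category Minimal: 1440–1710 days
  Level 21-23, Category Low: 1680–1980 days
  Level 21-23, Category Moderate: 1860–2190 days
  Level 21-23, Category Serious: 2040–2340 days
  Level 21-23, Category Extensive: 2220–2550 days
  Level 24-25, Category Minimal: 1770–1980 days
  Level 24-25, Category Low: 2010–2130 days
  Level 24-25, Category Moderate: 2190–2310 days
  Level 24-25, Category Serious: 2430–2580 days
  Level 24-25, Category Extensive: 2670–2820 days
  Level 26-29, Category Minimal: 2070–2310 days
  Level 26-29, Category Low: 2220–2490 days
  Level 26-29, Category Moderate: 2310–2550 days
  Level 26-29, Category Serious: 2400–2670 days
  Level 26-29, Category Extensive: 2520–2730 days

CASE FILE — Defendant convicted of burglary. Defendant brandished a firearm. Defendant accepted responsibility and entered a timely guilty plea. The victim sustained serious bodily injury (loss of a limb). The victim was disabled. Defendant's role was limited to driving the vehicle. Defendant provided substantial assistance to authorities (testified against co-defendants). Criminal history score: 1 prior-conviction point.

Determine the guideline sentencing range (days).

1170-1470 days

Base offense level for burglary: 14.
§1 applies (level before this adjustment is 14 ≥ 4, so +4): 14 + 4 = 18.
§2 applies: 18 − 2 = 16.
§3 applies: 16 − 2 = 14.
§4 applies (level before this adjustment is 14 < 19, so +2): 14 + 2 = 16.
§5 applies: 16 + 4 = 20.
§6 applies: 20 − 4 = 16.
Final offense level: 16.
Criminal history: 1 prior point → Category Minimal (0-8).
Level 16 falls in the 16-20 band.
Grid: Level 16-20 × Category Minimal = 1170-1470 days.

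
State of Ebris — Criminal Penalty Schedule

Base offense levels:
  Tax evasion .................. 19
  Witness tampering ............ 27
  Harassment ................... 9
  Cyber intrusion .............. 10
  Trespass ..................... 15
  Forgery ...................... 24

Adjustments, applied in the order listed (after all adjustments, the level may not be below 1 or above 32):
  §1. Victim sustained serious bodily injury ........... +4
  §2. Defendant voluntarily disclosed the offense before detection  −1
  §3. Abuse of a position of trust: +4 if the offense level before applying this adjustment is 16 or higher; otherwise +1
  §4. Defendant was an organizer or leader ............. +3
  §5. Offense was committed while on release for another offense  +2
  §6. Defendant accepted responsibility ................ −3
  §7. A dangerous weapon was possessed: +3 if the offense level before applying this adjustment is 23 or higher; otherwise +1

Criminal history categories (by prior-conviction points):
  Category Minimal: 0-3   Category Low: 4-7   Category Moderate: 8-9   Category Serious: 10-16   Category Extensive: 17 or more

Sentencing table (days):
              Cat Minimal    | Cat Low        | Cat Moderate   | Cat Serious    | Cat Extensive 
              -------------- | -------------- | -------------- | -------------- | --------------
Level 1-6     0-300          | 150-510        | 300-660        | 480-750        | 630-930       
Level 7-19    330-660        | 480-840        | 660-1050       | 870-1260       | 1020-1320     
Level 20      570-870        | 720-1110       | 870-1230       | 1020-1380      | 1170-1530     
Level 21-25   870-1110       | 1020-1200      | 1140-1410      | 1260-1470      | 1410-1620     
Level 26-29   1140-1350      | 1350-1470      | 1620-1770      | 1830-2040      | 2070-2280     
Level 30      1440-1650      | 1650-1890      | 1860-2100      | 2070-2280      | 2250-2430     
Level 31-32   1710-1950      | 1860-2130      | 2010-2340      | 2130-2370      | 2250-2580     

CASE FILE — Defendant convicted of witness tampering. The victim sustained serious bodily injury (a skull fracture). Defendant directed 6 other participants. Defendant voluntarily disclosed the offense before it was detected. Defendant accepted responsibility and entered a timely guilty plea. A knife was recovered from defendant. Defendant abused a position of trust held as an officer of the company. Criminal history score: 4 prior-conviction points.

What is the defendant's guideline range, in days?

1860-2130 days

Base offense level for witness tampering: 27.
§1 applies: 27 + 4 = 31.
§2 applies: 31 − 1 = 30.
§3 applies (level before this adjustment is 30 ≥ 16, so +4): 30 + 4 = 34.
§4 applies: 34 + 3 = 37.
§5 does not apply.
§6 applies: 37 − 3 = 34.
§7 applies (level before this adjustment is 34 ≥ 23, so +3): 34 + 3 = 37.
Level 37 exceeds the maximum of 32; capped at 32.
Final offense level: 32.
Criminal history: 4 prior points → Category Low (4-7).
Level 32 falls in the 31-32 band.
Grid: Level 31-32 × Category Low = 1860-2130 days.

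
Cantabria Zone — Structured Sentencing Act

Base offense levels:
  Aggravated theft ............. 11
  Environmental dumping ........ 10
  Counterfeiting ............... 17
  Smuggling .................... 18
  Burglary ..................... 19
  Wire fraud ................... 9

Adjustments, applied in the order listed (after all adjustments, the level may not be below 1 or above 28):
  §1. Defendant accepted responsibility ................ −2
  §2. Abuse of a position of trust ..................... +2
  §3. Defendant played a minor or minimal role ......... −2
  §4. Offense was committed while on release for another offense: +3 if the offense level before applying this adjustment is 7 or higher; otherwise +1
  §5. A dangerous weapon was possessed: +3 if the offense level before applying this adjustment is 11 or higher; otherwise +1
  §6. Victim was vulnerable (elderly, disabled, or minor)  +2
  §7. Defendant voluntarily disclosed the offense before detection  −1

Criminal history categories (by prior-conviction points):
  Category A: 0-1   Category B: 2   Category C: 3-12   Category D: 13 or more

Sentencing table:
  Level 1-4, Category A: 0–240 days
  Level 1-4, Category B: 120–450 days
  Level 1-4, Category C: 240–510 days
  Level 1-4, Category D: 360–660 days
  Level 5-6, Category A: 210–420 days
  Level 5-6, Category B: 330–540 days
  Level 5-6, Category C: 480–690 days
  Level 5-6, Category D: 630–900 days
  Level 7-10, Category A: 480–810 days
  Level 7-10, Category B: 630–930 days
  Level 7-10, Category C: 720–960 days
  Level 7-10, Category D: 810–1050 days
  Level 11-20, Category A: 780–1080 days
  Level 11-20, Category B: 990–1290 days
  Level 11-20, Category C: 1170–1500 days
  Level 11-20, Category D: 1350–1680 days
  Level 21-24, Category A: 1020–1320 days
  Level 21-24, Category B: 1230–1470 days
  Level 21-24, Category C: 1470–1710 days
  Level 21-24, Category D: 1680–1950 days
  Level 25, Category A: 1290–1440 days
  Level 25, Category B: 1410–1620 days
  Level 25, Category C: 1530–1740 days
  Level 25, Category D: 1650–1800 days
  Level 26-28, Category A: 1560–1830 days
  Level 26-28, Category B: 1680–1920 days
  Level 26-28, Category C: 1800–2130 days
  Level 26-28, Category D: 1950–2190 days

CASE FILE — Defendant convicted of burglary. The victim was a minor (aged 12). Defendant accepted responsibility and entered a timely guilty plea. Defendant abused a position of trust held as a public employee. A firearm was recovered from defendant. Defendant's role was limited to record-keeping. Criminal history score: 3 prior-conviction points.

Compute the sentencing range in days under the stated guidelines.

Base offense level for burglary: 19.
§1 applies: 19 − 2 = 17.
§2 applies: 17 + 2 = 19.
§3 applies: 19 − 2 = 17.
§5 applies (level before this adjustment is 17 ≥ 11, so +3): 17 + 3 = 20.
§6 applies: 20 + 2 = 22.
Final offense level: 22.
Criminal history: 3 prior points → Category C (3-12).
Level 22 falls in the 21-24 band.
Grid: Level 21-24 × Category C = 1470-1710 days.

1470-1710 days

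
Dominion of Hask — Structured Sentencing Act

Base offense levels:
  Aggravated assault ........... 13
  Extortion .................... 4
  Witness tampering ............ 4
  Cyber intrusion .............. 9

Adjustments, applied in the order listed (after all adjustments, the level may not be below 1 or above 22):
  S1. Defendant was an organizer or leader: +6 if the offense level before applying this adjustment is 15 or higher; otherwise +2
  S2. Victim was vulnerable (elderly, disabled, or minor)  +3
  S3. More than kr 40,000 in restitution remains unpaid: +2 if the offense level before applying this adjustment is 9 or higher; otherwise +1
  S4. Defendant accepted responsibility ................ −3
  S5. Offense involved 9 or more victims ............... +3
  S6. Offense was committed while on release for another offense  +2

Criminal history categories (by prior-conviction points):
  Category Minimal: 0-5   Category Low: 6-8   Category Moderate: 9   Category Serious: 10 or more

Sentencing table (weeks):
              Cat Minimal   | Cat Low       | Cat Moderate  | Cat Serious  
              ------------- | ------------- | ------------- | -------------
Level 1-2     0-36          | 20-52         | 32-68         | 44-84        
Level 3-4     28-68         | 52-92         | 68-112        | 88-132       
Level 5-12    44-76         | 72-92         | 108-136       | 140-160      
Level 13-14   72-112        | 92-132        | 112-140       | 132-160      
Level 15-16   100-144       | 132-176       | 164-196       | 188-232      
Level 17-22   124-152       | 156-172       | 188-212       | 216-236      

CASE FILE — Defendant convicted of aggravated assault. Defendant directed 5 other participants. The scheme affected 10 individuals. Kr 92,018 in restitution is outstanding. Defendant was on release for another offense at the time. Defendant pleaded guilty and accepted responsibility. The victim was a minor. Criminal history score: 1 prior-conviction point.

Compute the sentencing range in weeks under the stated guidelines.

124-152 weeks

Base offense level for aggravated assault: 13.
S1 applies (level before this adjustment is 13 < 15, so +2): 13 + 2 = 15.
S2 applies: 15 + 3 = 18.
S3 applies (level before this adjustment is 18 ≥ 9, so +2): 18 + 2 = 20.
S4 applies: 20 − 3 = 17.
S5 applies: 17 + 3 = 20.
S6 applies: 20 + 2 = 22.
Final offense level: 22.
Criminal history: 1 prior point → Category Minimal (0-5).
Level 22 falls in the 17-22 band.
Grid: Level 17-22 × Category Minimal = 124-152 weeks.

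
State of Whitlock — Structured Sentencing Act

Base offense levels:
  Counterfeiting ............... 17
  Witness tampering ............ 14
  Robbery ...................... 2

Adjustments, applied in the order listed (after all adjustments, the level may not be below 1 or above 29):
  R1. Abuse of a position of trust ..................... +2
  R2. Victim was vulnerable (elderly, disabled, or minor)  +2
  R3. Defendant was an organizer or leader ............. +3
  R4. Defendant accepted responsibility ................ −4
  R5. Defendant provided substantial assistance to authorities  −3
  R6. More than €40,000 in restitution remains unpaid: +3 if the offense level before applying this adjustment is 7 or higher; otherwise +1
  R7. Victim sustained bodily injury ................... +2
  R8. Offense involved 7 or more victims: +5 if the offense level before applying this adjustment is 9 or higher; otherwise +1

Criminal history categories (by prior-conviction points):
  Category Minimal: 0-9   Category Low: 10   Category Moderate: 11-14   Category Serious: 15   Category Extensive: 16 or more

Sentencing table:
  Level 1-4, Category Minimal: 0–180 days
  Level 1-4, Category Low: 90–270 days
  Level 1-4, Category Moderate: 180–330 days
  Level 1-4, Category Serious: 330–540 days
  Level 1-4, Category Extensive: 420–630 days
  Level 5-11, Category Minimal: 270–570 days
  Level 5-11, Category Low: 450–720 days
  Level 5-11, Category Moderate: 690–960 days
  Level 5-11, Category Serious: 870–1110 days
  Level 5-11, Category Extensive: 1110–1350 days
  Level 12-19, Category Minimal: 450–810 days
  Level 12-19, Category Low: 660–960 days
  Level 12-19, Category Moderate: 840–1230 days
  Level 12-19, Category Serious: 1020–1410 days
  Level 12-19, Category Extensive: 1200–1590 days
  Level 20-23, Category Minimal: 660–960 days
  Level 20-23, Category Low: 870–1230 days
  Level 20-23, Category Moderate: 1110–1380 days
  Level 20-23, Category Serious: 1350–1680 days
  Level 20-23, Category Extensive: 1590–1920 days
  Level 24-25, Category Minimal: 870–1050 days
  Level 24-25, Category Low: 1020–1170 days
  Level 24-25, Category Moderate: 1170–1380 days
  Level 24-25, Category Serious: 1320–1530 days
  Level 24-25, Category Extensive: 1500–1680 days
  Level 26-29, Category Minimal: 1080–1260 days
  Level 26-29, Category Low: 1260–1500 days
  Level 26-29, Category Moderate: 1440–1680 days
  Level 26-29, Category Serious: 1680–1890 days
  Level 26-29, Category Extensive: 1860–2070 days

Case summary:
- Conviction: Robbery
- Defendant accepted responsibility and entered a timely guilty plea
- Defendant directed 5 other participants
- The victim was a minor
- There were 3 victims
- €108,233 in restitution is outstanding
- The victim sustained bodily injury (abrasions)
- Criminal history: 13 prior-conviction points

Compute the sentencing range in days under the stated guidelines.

690-960 days

Base offense level for robbery: 2.
R2 applies: 2 + 2 = 4.
R3 applies: 4 + 3 = 7.
R4 applies: 7 − 4 = 3.
R5 does not apply.
R6 applies (level before this adjustment is 3 < 7, so +1): 3 + 1 = 4.
R7 applies: 4 + 2 = 6.
Final offense level: 6.
Criminal history: 13 prior points → Category Moderate (11-14).
Level 6 falls in the 5-11 band.
Grid: Level 5-11 × Category Moderate = 690-960 days.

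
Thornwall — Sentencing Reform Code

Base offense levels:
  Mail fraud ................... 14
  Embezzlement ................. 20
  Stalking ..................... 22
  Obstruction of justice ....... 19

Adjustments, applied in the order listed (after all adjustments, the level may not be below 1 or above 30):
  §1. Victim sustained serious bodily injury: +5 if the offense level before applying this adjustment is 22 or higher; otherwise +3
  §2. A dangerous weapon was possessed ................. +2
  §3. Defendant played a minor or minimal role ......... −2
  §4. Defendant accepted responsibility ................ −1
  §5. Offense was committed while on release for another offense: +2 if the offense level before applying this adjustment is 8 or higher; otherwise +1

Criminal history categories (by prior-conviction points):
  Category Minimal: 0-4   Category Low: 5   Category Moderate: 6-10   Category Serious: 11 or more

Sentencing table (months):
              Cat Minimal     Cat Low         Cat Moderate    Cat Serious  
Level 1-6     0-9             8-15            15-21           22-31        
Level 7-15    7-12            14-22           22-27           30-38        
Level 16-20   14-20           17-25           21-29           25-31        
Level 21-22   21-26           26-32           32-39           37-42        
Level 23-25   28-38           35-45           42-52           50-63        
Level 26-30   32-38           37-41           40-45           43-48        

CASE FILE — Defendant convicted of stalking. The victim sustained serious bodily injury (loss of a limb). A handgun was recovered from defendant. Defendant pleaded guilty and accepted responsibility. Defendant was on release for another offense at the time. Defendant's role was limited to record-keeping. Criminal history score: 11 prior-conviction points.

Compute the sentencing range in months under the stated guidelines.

Base offense level for stalking: 22.
§1 applies (level before this adjustment is 22 ≥ 22, so +5): 22 + 5 = 27.
§2 applies: 27 + 2 = 29.
§3 applies: 29 − 2 = 27.
§4 applies: 27 − 1 = 26.
§5 applies (level before this adjustment is 26 ≥ 8, so +2): 26 + 2 = 28.
Final offense level: 28.
Criminal history: 11 prior points → Category Serious (11+).
Level 28 falls in the 26-30 band.
Grid: Level 26-30 × Category Serious = 43-48 months.

43-48 months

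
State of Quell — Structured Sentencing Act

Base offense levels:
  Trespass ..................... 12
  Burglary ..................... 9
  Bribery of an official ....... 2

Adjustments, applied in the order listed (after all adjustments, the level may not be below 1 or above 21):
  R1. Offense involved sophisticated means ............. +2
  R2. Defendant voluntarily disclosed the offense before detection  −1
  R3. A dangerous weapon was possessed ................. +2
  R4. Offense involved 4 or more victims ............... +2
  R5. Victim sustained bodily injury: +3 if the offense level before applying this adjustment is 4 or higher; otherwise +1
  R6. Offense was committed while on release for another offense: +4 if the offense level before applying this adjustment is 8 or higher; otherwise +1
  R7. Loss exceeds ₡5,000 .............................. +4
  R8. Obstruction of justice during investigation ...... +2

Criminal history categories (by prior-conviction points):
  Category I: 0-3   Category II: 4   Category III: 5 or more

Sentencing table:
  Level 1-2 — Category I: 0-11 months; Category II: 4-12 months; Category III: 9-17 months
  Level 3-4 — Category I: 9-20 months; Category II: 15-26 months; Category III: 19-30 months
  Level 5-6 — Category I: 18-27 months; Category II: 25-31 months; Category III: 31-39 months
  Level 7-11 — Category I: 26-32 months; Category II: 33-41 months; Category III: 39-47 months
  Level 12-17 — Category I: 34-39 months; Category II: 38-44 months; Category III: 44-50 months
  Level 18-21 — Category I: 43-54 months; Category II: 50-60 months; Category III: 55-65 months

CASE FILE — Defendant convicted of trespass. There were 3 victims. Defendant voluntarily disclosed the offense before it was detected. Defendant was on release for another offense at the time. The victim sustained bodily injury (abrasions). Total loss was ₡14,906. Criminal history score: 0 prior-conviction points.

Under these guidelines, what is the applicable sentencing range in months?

Base offense level for trespass: 12.
R1 does not apply.
R2 applies: 12 − 1 = 11.
R5 applies (level before this adjustment is 11 ≥ 4, so +3): 11 + 3 = 14.
R6 applies (level before this adjustment is 14 ≥ 8, so +4): 14 + 4 = 18.
R7 applies: 18 + 4 = 22.
Level 22 exceeds the maximum of 21; capped at 21.
Final offense level: 21.
Criminal history: 0 prior points → Category I (0-3).
Level 21 falls in the 18-21 band.
Grid: Level 18-21 × Category I = 43-54 months.

43-54 months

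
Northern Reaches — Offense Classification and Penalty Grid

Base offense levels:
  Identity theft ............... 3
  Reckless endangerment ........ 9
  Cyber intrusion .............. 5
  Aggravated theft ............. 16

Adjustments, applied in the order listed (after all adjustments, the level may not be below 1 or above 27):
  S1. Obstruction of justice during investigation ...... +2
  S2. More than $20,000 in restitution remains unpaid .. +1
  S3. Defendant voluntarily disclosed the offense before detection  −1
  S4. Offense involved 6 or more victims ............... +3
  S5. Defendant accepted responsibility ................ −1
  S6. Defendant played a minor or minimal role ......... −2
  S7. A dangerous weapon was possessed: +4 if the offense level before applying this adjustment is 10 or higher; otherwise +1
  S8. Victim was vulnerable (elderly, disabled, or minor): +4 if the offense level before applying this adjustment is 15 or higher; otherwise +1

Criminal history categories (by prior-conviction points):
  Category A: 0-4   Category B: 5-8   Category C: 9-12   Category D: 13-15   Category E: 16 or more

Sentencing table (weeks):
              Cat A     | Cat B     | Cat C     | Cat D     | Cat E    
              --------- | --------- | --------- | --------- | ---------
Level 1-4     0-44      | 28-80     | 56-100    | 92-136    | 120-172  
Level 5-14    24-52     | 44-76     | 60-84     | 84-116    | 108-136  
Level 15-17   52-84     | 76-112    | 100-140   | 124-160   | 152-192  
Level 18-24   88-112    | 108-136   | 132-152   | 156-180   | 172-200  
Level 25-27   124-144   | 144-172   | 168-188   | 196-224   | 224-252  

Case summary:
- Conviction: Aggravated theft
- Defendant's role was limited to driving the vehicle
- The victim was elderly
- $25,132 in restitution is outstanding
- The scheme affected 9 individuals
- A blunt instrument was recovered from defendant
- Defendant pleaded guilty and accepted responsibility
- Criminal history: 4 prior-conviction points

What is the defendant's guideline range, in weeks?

124-144 weeks

Base offense level for aggravated theft: 16.
S2 applies: 16 + 1 = 17.
S3 does not apply.
S4 applies: 17 + 3 = 20.
S5 applies: 20 − 1 = 19.
S6 applies: 19 − 2 = 17.
S7 applies (level before this adjustment is 17 ≥ 10, so +4): 17 + 4 = 21.
S8 applies (level before this adjustment is 21 ≥ 15, so +4): 21 + 4 = 25.
Final offense level: 25.
Criminal history: 4 prior points → Category A (0-4).
Level 25 falls in the 25-27 band.
Grid: Level 25-27 × Category A = 124-144 weeks.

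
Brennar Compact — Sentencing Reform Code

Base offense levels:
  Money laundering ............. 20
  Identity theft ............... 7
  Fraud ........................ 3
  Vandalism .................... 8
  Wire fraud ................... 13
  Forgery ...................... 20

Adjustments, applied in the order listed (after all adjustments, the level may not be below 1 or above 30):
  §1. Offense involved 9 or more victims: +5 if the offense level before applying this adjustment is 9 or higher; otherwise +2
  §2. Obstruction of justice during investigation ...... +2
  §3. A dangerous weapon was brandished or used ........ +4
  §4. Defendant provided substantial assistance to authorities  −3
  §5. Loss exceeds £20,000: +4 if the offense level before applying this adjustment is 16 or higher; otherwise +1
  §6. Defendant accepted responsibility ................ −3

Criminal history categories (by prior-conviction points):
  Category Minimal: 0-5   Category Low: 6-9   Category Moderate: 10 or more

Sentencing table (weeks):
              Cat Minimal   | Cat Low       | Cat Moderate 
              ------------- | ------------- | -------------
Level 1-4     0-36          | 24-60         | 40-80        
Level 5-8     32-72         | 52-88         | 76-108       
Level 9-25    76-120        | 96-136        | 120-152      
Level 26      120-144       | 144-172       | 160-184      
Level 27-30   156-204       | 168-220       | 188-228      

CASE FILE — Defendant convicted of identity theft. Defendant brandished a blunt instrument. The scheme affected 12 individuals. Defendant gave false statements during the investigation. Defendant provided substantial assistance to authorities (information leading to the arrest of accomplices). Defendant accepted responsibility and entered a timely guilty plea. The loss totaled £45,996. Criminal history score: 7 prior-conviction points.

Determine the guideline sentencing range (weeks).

Base offense level for identity theft: 7.
§1 applies (level before this adjustment is 7 < 9, so +2): 7 + 2 = 9.
§2 applies: 9 + 2 = 11.
§3 applies: 11 + 4 = 15.
§4 applies: 15 − 3 = 12.
§5 applies (level before this adjustment is 12 < 16, so +1): 12 + 1 = 13.
§6 applies: 13 − 3 = 10.
Final offense level: 10.
Criminal history: 7 prior points → Category Low (6-9).
Level 10 falls in the 9-25 band.
Grid: Level 9-25 × Category Low = 96-136 weeks.

96-136 weeks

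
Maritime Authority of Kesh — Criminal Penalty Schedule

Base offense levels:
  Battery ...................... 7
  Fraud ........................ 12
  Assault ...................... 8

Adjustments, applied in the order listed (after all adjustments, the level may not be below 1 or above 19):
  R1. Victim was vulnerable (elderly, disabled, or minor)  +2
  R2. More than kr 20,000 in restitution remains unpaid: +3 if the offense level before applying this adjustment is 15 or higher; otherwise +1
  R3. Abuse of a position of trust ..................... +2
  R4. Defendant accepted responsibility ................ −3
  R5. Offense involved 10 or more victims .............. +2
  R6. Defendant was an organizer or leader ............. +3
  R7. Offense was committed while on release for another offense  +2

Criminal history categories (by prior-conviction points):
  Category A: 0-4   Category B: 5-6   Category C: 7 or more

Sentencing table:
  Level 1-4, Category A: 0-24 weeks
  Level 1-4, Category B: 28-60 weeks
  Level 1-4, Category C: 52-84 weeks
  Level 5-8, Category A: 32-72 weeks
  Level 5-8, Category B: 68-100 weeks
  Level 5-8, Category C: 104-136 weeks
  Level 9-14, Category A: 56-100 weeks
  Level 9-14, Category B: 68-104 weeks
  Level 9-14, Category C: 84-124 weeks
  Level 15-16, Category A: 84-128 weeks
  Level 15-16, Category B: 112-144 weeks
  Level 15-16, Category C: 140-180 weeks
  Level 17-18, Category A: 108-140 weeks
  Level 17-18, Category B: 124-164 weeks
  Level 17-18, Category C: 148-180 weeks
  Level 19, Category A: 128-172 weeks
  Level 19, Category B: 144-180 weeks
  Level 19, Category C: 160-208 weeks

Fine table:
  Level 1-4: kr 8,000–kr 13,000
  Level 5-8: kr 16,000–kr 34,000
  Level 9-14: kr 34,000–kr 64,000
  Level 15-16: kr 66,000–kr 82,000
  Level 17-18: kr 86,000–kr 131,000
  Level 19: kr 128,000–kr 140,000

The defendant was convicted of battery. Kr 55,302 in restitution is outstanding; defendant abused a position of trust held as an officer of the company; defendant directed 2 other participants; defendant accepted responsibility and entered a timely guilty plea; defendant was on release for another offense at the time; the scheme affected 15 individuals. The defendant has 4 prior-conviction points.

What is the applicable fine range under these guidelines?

Base offense level for battery: 7.
R1 does not apply.
R2 applies (level before this adjustment is 7 < 15, so +1): 7 + 1 = 8.
R3 applies: 8 + 2 = 10.
R4 applies: 10 − 3 = 7.
R5 applies: 7 + 2 = 9.
R6 applies: 9 + 3 = 12.
R7 applies: 12 + 2 = 14.
Final offense level: 14.
Level 14 falls in the 9-14 band.
Fine table: Level 9-14 → kr 34,000–kr 64,000.

kr 34,000–kr 64,000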